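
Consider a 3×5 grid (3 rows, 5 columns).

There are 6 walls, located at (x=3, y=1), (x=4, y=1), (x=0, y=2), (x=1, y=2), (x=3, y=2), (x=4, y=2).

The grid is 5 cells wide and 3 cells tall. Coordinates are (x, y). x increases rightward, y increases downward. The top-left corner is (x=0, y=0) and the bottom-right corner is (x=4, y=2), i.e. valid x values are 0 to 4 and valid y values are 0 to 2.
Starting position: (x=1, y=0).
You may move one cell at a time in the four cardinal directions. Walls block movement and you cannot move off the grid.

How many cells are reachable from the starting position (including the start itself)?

BFS flood-fill from (x=1, y=0):
  Distance 0: (x=1, y=0)
  Distance 1: (x=0, y=0), (x=2, y=0), (x=1, y=1)
  Distance 2: (x=3, y=0), (x=0, y=1), (x=2, y=1)
  Distance 3: (x=4, y=0), (x=2, y=2)
Total reachable: 9 (grid has 9 open cells total)

Answer: Reachable cells: 9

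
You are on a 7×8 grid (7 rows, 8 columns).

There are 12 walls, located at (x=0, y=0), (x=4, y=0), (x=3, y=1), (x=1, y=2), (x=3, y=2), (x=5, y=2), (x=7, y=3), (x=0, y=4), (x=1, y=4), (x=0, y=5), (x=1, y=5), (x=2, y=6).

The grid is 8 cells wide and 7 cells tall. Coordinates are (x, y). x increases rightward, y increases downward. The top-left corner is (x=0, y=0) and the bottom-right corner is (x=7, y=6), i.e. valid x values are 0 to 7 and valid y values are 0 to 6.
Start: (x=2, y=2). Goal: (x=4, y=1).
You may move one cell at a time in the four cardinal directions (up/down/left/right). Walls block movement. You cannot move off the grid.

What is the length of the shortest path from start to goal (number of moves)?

Answer: Shortest path length: 5

Derivation:
BFS from (x=2, y=2) until reaching (x=4, y=1):
  Distance 0: (x=2, y=2)
  Distance 1: (x=2, y=1), (x=2, y=3)
  Distance 2: (x=2, y=0), (x=1, y=1), (x=1, y=3), (x=3, y=3), (x=2, y=4)
  Distance 3: (x=1, y=0), (x=3, y=0), (x=0, y=1), (x=0, y=3), (x=4, y=3), (x=3, y=4), (x=2, y=5)
  Distance 4: (x=0, y=2), (x=4, y=2), (x=5, y=3), (x=4, y=4), (x=3, y=5)
  Distance 5: (x=4, y=1), (x=6, y=3), (x=5, y=4), (x=4, y=5), (x=3, y=6)  <- goal reached here
One shortest path (5 moves): (x=2, y=2) -> (x=2, y=3) -> (x=3, y=3) -> (x=4, y=3) -> (x=4, y=2) -> (x=4, y=1)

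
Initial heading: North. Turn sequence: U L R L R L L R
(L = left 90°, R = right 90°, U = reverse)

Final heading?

Answer: Final heading: East

Derivation:
Start: North
  U (U-turn (180°)) -> South
  L (left (90° counter-clockwise)) -> East
  R (right (90° clockwise)) -> South
  L (left (90° counter-clockwise)) -> East
  R (right (90° clockwise)) -> South
  L (left (90° counter-clockwise)) -> East
  L (left (90° counter-clockwise)) -> North
  R (right (90° clockwise)) -> East
Final: East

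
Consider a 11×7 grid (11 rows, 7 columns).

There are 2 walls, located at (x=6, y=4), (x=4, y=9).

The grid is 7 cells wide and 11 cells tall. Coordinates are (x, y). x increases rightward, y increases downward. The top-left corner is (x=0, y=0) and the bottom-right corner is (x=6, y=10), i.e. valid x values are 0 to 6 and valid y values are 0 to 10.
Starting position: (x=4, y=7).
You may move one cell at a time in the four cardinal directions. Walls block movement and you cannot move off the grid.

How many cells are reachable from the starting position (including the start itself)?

Answer: Reachable cells: 75

Derivation:
BFS flood-fill from (x=4, y=7):
  Distance 0: (x=4, y=7)
  Distance 1: (x=4, y=6), (x=3, y=7), (x=5, y=7), (x=4, y=8)
  Distance 2: (x=4, y=5), (x=3, y=6), (x=5, y=6), (x=2, y=7), (x=6, y=7), (x=3, y=8), (x=5, y=8)
  Distance 3: (x=4, y=4), (x=3, y=5), (x=5, y=5), (x=2, y=6), (x=6, y=6), (x=1, y=7), (x=2, y=8), (x=6, y=8), (x=3, y=9), (x=5, y=9)
  Distance 4: (x=4, y=3), (x=3, y=4), (x=5, y=4), (x=2, y=5), (x=6, y=5), (x=1, y=6), (x=0, y=7), (x=1, y=8), (x=2, y=9), (x=6, y=9), (x=3, y=10), (x=5, y=10)
  Distance 5: (x=4, y=2), (x=3, y=3), (x=5, y=3), (x=2, y=4), (x=1, y=5), (x=0, y=6), (x=0, y=8), (x=1, y=9), (x=2, y=10), (x=4, y=10), (x=6, y=10)
  Distance 6: (x=4, y=1), (x=3, y=2), (x=5, y=2), (x=2, y=3), (x=6, y=3), (x=1, y=4), (x=0, y=5), (x=0, y=9), (x=1, y=10)
  Distance 7: (x=4, y=0), (x=3, y=1), (x=5, y=1), (x=2, y=2), (x=6, y=2), (x=1, y=3), (x=0, y=4), (x=0, y=10)
  Distance 8: (x=3, y=0), (x=5, y=0), (x=2, y=1), (x=6, y=1), (x=1, y=2), (x=0, y=3)
  Distance 9: (x=2, y=0), (x=6, y=0), (x=1, y=1), (x=0, y=2)
  Distance 10: (x=1, y=0), (x=0, y=1)
  Distance 11: (x=0, y=0)
Total reachable: 75 (grid has 75 open cells total)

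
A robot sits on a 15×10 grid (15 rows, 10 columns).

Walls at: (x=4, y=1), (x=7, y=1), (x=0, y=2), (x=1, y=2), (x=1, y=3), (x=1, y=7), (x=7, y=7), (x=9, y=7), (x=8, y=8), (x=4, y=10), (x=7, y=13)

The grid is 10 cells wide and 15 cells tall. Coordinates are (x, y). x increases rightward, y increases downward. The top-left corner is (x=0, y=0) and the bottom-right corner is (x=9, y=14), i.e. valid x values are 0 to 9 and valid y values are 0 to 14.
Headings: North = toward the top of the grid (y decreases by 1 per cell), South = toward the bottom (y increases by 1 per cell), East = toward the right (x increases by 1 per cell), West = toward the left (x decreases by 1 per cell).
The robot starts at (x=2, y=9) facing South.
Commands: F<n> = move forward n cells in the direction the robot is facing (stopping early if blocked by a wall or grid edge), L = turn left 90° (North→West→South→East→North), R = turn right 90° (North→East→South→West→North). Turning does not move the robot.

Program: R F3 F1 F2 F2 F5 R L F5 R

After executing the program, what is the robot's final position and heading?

Answer: Final position: (x=0, y=9), facing North

Derivation:
Start: (x=2, y=9), facing South
  R: turn right, now facing West
  F3: move forward 2/3 (blocked), now at (x=0, y=9)
  F1: move forward 0/1 (blocked), now at (x=0, y=9)
  F2: move forward 0/2 (blocked), now at (x=0, y=9)
  F2: move forward 0/2 (blocked), now at (x=0, y=9)
  F5: move forward 0/5 (blocked), now at (x=0, y=9)
  R: turn right, now facing North
  L: turn left, now facing West
  F5: move forward 0/5 (blocked), now at (x=0, y=9)
  R: turn right, now facing North
Final: (x=0, y=9), facing North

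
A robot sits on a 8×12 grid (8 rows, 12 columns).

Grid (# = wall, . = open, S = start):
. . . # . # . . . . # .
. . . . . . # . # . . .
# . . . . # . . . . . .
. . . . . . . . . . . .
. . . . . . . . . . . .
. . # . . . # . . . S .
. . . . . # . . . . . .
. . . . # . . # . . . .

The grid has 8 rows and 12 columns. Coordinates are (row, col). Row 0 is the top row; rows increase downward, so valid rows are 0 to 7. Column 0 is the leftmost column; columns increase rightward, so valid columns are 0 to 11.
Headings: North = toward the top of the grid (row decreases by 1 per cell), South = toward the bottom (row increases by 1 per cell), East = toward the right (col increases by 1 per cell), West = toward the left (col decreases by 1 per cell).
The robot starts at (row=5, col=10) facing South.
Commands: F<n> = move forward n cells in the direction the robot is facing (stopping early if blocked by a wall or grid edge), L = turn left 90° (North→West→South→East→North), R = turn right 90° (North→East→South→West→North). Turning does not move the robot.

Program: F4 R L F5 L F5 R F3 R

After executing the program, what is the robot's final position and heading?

Answer: Final position: (row=7, col=11), facing West

Derivation:
Start: (row=5, col=10), facing South
  F4: move forward 2/4 (blocked), now at (row=7, col=10)
  R: turn right, now facing West
  L: turn left, now facing South
  F5: move forward 0/5 (blocked), now at (row=7, col=10)
  L: turn left, now facing East
  F5: move forward 1/5 (blocked), now at (row=7, col=11)
  R: turn right, now facing South
  F3: move forward 0/3 (blocked), now at (row=7, col=11)
  R: turn right, now facing West
Final: (row=7, col=11), facing West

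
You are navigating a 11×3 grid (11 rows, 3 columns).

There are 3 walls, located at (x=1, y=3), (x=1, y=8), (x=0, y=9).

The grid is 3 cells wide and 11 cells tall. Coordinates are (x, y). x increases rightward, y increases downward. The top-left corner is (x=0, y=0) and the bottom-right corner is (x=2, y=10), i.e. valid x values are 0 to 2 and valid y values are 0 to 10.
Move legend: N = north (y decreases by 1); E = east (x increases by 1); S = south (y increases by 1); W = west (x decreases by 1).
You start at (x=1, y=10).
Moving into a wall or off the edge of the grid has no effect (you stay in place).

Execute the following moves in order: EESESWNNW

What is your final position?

Answer: Final position: (x=1, y=9)

Derivation:
Start: (x=1, y=10)
  E (east): (x=1, y=10) -> (x=2, y=10)
  E (east): blocked, stay at (x=2, y=10)
  S (south): blocked, stay at (x=2, y=10)
  E (east): blocked, stay at (x=2, y=10)
  S (south): blocked, stay at (x=2, y=10)
  W (west): (x=2, y=10) -> (x=1, y=10)
  N (north): (x=1, y=10) -> (x=1, y=9)
  N (north): blocked, stay at (x=1, y=9)
  W (west): blocked, stay at (x=1, y=9)
Final: (x=1, y=9)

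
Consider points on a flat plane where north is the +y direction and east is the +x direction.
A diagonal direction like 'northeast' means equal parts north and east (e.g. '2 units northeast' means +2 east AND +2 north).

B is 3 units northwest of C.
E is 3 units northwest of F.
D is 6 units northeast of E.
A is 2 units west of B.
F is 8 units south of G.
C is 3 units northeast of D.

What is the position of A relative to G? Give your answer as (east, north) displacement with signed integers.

Place G at the origin (east=0, north=0).
  F is 8 units south of G: delta (east=+0, north=-8); F at (east=0, north=-8).
  E is 3 units northwest of F: delta (east=-3, north=+3); E at (east=-3, north=-5).
  D is 6 units northeast of E: delta (east=+6, north=+6); D at (east=3, north=1).
  C is 3 units northeast of D: delta (east=+3, north=+3); C at (east=6, north=4).
  B is 3 units northwest of C: delta (east=-3, north=+3); B at (east=3, north=7).
  A is 2 units west of B: delta (east=-2, north=+0); A at (east=1, north=7).
Therefore A relative to G: (east=1, north=7).

Answer: A is at (east=1, north=7) relative to G.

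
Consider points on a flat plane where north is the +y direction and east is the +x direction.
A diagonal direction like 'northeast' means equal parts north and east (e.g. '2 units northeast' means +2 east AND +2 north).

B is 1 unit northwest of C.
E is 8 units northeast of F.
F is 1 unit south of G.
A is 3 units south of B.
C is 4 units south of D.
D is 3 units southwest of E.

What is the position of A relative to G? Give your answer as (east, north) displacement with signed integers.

Answer: A is at (east=4, north=-2) relative to G.

Derivation:
Place G at the origin (east=0, north=0).
  F is 1 unit south of G: delta (east=+0, north=-1); F at (east=0, north=-1).
  E is 8 units northeast of F: delta (east=+8, north=+8); E at (east=8, north=7).
  D is 3 units southwest of E: delta (east=-3, north=-3); D at (east=5, north=4).
  C is 4 units south of D: delta (east=+0, north=-4); C at (east=5, north=0).
  B is 1 unit northwest of C: delta (east=-1, north=+1); B at (east=4, north=1).
  A is 3 units south of B: delta (east=+0, north=-3); A at (east=4, north=-2).
Therefore A relative to G: (east=4, north=-2).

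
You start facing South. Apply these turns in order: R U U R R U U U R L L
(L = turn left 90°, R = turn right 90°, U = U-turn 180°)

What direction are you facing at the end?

Answer: Final heading: South

Derivation:
Start: South
  R (right (90° clockwise)) -> West
  U (U-turn (180°)) -> East
  U (U-turn (180°)) -> West
  R (right (90° clockwise)) -> North
  R (right (90° clockwise)) -> East
  U (U-turn (180°)) -> West
  U (U-turn (180°)) -> East
  U (U-turn (180°)) -> West
  R (right (90° clockwise)) -> North
  L (left (90° counter-clockwise)) -> West
  L (left (90° counter-clockwise)) -> South
Final: South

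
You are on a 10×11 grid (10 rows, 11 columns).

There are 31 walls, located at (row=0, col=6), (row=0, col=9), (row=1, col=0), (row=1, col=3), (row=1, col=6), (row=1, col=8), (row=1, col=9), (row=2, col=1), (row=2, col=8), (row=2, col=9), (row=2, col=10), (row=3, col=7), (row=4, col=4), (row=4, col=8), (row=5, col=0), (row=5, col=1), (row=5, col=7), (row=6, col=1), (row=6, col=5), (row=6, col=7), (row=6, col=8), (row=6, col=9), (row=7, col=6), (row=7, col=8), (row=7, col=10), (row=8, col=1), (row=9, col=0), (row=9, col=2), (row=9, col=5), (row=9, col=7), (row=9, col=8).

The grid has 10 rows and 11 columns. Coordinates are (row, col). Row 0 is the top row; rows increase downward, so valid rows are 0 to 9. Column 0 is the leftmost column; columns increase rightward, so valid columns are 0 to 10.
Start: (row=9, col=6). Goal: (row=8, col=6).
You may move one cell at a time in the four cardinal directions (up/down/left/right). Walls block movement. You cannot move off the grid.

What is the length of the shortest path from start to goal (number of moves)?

Answer: Shortest path length: 1

Derivation:
BFS from (row=9, col=6) until reaching (row=8, col=6):
  Distance 0: (row=9, col=6)
  Distance 1: (row=8, col=6)  <- goal reached here
One shortest path (1 moves): (row=9, col=6) -> (row=8, col=6)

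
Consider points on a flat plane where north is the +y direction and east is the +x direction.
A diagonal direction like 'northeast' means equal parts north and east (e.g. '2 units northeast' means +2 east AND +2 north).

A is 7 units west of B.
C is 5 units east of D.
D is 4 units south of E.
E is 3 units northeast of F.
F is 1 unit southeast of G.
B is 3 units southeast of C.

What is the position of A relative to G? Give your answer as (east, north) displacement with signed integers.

Answer: A is at (east=5, north=-5) relative to G.

Derivation:
Place G at the origin (east=0, north=0).
  F is 1 unit southeast of G: delta (east=+1, north=-1); F at (east=1, north=-1).
  E is 3 units northeast of F: delta (east=+3, north=+3); E at (east=4, north=2).
  D is 4 units south of E: delta (east=+0, north=-4); D at (east=4, north=-2).
  C is 5 units east of D: delta (east=+5, north=+0); C at (east=9, north=-2).
  B is 3 units southeast of C: delta (east=+3, north=-3); B at (east=12, north=-5).
  A is 7 units west of B: delta (east=-7, north=+0); A at (east=5, north=-5).
Therefore A relative to G: (east=5, north=-5).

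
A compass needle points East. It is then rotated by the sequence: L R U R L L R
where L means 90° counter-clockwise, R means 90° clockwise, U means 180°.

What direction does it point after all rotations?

Answer: Final heading: West

Derivation:
Start: East
  L (left (90° counter-clockwise)) -> North
  R (right (90° clockwise)) -> East
  U (U-turn (180°)) -> West
  R (right (90° clockwise)) -> North
  L (left (90° counter-clockwise)) -> West
  L (left (90° counter-clockwise)) -> South
  R (right (90° clockwise)) -> West
Final: West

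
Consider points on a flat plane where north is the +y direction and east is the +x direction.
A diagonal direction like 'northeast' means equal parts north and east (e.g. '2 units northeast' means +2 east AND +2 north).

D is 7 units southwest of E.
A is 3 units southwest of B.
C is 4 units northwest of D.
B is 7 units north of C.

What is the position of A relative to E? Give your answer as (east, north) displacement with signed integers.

Answer: A is at (east=-14, north=1) relative to E.

Derivation:
Place E at the origin (east=0, north=0).
  D is 7 units southwest of E: delta (east=-7, north=-7); D at (east=-7, north=-7).
  C is 4 units northwest of D: delta (east=-4, north=+4); C at (east=-11, north=-3).
  B is 7 units north of C: delta (east=+0, north=+7); B at (east=-11, north=4).
  A is 3 units southwest of B: delta (east=-3, north=-3); A at (east=-14, north=1).
Therefore A relative to E: (east=-14, north=1).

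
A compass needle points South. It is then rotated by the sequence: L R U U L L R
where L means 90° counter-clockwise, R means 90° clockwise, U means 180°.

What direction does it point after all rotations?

Start: South
  L (left (90° counter-clockwise)) -> East
  R (right (90° clockwise)) -> South
  U (U-turn (180°)) -> North
  U (U-turn (180°)) -> South
  L (left (90° counter-clockwise)) -> East
  L (left (90° counter-clockwise)) -> North
  R (right (90° clockwise)) -> East
Final: East

Answer: Final heading: East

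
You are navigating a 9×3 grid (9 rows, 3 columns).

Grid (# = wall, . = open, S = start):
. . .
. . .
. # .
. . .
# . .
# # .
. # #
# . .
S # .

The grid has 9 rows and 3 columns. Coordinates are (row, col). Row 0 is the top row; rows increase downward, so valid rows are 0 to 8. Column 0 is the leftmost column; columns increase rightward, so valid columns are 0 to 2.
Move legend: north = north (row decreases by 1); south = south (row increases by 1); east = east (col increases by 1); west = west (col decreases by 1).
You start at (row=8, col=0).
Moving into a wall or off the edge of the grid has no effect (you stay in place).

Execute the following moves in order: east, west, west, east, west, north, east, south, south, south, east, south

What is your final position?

Answer: Final position: (row=8, col=0)

Derivation:
Start: (row=8, col=0)
  east (east): blocked, stay at (row=8, col=0)
  west (west): blocked, stay at (row=8, col=0)
  west (west): blocked, stay at (row=8, col=0)
  east (east): blocked, stay at (row=8, col=0)
  west (west): blocked, stay at (row=8, col=0)
  north (north): blocked, stay at (row=8, col=0)
  east (east): blocked, stay at (row=8, col=0)
  [×3]south (south): blocked, stay at (row=8, col=0)
  east (east): blocked, stay at (row=8, col=0)
  south (south): blocked, stay at (row=8, col=0)
Final: (row=8, col=0)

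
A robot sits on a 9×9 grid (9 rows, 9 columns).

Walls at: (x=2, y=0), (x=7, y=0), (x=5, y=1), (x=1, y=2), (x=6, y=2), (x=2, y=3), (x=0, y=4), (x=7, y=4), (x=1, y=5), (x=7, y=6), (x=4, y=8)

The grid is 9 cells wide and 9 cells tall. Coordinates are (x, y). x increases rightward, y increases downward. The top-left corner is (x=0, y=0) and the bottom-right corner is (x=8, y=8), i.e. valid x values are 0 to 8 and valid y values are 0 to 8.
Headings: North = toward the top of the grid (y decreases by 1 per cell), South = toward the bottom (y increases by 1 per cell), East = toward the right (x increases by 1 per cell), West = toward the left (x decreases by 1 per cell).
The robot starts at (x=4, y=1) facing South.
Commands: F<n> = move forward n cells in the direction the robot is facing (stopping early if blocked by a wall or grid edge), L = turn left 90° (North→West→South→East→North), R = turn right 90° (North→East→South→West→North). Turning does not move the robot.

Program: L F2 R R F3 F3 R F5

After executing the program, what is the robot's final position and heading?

Answer: Final position: (x=0, y=0), facing North

Derivation:
Start: (x=4, y=1), facing South
  L: turn left, now facing East
  F2: move forward 0/2 (blocked), now at (x=4, y=1)
  R: turn right, now facing South
  R: turn right, now facing West
  F3: move forward 3, now at (x=1, y=1)
  F3: move forward 1/3 (blocked), now at (x=0, y=1)
  R: turn right, now facing North
  F5: move forward 1/5 (blocked), now at (x=0, y=0)
Final: (x=0, y=0), facing North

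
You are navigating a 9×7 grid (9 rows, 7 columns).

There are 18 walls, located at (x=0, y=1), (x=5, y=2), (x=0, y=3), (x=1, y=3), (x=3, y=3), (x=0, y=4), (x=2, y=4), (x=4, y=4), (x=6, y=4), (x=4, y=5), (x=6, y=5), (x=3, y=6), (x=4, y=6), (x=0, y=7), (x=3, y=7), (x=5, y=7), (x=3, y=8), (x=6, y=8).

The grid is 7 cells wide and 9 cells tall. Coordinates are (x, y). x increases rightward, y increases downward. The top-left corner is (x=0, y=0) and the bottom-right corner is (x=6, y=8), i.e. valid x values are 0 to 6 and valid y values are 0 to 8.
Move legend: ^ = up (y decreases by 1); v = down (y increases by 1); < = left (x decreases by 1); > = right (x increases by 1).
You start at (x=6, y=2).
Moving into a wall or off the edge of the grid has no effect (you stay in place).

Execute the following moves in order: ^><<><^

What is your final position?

Start: (x=6, y=2)
  ^ (up): (x=6, y=2) -> (x=6, y=1)
  > (right): blocked, stay at (x=6, y=1)
  < (left): (x=6, y=1) -> (x=5, y=1)
  < (left): (x=5, y=1) -> (x=4, y=1)
  > (right): (x=4, y=1) -> (x=5, y=1)
  < (left): (x=5, y=1) -> (x=4, y=1)
  ^ (up): (x=4, y=1) -> (x=4, y=0)
Final: (x=4, y=0)

Answer: Final position: (x=4, y=0)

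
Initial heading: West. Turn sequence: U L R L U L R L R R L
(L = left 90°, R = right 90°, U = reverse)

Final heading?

Start: West
  U (U-turn (180°)) -> East
  L (left (90° counter-clockwise)) -> North
  R (right (90° clockwise)) -> East
  L (left (90° counter-clockwise)) -> North
  U (U-turn (180°)) -> South
  L (left (90° counter-clockwise)) -> East
  R (right (90° clockwise)) -> South
  L (left (90° counter-clockwise)) -> East
  R (right (90° clockwise)) -> South
  R (right (90° clockwise)) -> West
  L (left (90° counter-clockwise)) -> South
Final: South

Answer: Final heading: South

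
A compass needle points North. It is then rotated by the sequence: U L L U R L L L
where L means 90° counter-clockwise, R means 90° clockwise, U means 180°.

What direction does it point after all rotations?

Answer: Final heading: North

Derivation:
Start: North
  U (U-turn (180°)) -> South
  L (left (90° counter-clockwise)) -> East
  L (left (90° counter-clockwise)) -> North
  U (U-turn (180°)) -> South
  R (right (90° clockwise)) -> West
  L (left (90° counter-clockwise)) -> South
  L (left (90° counter-clockwise)) -> East
  L (left (90° counter-clockwise)) -> North
Final: North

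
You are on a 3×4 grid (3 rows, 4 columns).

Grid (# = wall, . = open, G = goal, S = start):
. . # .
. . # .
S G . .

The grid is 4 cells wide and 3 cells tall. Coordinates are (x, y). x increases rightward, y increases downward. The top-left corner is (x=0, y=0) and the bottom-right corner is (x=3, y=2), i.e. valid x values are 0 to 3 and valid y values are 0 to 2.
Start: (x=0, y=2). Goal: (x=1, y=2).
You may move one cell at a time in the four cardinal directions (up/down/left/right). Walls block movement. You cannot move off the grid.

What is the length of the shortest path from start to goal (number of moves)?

Answer: Shortest path length: 1

Derivation:
BFS from (x=0, y=2) until reaching (x=1, y=2):
  Distance 0: (x=0, y=2)
  Distance 1: (x=0, y=1), (x=1, y=2)  <- goal reached here
One shortest path (1 moves): (x=0, y=2) -> (x=1, y=2)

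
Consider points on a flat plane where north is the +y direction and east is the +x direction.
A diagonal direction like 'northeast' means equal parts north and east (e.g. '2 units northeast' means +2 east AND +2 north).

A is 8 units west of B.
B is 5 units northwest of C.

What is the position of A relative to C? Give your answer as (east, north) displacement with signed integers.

Place C at the origin (east=0, north=0).
  B is 5 units northwest of C: delta (east=-5, north=+5); B at (east=-5, north=5).
  A is 8 units west of B: delta (east=-8, north=+0); A at (east=-13, north=5).
Therefore A relative to C: (east=-13, north=5).

Answer: A is at (east=-13, north=5) relative to C.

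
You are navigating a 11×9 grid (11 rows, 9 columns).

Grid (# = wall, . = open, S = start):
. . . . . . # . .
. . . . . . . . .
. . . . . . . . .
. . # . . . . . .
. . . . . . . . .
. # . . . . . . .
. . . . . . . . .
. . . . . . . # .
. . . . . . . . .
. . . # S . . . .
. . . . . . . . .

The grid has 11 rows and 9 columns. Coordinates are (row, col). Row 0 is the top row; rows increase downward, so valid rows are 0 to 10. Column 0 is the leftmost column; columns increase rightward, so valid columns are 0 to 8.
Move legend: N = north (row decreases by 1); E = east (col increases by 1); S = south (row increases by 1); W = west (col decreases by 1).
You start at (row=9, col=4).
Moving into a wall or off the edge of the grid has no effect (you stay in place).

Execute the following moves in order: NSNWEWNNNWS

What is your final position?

Start: (row=9, col=4)
  N (north): (row=9, col=4) -> (row=8, col=4)
  S (south): (row=8, col=4) -> (row=9, col=4)
  N (north): (row=9, col=4) -> (row=8, col=4)
  W (west): (row=8, col=4) -> (row=8, col=3)
  E (east): (row=8, col=3) -> (row=8, col=4)
  W (west): (row=8, col=4) -> (row=8, col=3)
  N (north): (row=8, col=3) -> (row=7, col=3)
  N (north): (row=7, col=3) -> (row=6, col=3)
  N (north): (row=6, col=3) -> (row=5, col=3)
  W (west): (row=5, col=3) -> (row=5, col=2)
  S (south): (row=5, col=2) -> (row=6, col=2)
Final: (row=6, col=2)

Answer: Final position: (row=6, col=2)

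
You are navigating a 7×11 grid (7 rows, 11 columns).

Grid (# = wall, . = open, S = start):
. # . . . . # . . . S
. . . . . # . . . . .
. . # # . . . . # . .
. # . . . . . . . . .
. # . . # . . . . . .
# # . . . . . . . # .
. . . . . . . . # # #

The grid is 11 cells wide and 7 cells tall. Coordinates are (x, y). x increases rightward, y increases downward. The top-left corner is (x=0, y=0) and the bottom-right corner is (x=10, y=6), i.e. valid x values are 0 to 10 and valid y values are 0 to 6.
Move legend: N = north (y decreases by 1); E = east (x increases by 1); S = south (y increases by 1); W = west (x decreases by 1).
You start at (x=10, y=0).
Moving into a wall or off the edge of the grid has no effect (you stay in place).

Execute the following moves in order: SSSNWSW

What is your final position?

Start: (x=10, y=0)
  S (south): (x=10, y=0) -> (x=10, y=1)
  S (south): (x=10, y=1) -> (x=10, y=2)
  S (south): (x=10, y=2) -> (x=10, y=3)
  N (north): (x=10, y=3) -> (x=10, y=2)
  W (west): (x=10, y=2) -> (x=9, y=2)
  S (south): (x=9, y=2) -> (x=9, y=3)
  W (west): (x=9, y=3) -> (x=8, y=3)
Final: (x=8, y=3)

Answer: Final position: (x=8, y=3)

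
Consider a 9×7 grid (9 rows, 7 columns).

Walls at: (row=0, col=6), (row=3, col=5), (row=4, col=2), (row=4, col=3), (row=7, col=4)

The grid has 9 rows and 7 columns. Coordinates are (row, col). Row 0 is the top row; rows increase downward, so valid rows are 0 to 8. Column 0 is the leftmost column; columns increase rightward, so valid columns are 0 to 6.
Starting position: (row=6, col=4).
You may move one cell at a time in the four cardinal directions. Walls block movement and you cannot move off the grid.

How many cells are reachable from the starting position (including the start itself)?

Answer: Reachable cells: 58

Derivation:
BFS flood-fill from (row=6, col=4):
  Distance 0: (row=6, col=4)
  Distance 1: (row=5, col=4), (row=6, col=3), (row=6, col=5)
  Distance 2: (row=4, col=4), (row=5, col=3), (row=5, col=5), (row=6, col=2), (row=6, col=6), (row=7, col=3), (row=7, col=5)
  Distance 3: (row=3, col=4), (row=4, col=5), (row=5, col=2), (row=5, col=6), (row=6, col=1), (row=7, col=2), (row=7, col=6), (row=8, col=3), (row=8, col=5)
  Distance 4: (row=2, col=4), (row=3, col=3), (row=4, col=6), (row=5, col=1), (row=6, col=0), (row=7, col=1), (row=8, col=2), (row=8, col=4), (row=8, col=6)
  Distance 5: (row=1, col=4), (row=2, col=3), (row=2, col=5), (row=3, col=2), (row=3, col=6), (row=4, col=1), (row=5, col=0), (row=7, col=0), (row=8, col=1)
  Distance 6: (row=0, col=4), (row=1, col=3), (row=1, col=5), (row=2, col=2), (row=2, col=6), (row=3, col=1), (row=4, col=0), (row=8, col=0)
  Distance 7: (row=0, col=3), (row=0, col=5), (row=1, col=2), (row=1, col=6), (row=2, col=1), (row=3, col=0)
  Distance 8: (row=0, col=2), (row=1, col=1), (row=2, col=0)
  Distance 9: (row=0, col=1), (row=1, col=0)
  Distance 10: (row=0, col=0)
Total reachable: 58 (grid has 58 open cells total)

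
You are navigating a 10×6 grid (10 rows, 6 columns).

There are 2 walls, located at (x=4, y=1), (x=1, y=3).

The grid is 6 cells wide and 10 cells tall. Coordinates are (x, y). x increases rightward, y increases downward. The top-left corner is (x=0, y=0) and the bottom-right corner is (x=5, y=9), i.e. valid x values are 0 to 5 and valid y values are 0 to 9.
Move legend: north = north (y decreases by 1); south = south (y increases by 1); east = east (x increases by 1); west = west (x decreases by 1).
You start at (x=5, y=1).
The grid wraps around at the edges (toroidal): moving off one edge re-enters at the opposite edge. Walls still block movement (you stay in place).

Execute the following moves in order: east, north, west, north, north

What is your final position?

Start: (x=5, y=1)
  east (east): (x=5, y=1) -> (x=0, y=1)
  north (north): (x=0, y=1) -> (x=0, y=0)
  west (west): (x=0, y=0) -> (x=5, y=0)
  north (north): (x=5, y=0) -> (x=5, y=9)
  north (north): (x=5, y=9) -> (x=5, y=8)
Final: (x=5, y=8)

Answer: Final position: (x=5, y=8)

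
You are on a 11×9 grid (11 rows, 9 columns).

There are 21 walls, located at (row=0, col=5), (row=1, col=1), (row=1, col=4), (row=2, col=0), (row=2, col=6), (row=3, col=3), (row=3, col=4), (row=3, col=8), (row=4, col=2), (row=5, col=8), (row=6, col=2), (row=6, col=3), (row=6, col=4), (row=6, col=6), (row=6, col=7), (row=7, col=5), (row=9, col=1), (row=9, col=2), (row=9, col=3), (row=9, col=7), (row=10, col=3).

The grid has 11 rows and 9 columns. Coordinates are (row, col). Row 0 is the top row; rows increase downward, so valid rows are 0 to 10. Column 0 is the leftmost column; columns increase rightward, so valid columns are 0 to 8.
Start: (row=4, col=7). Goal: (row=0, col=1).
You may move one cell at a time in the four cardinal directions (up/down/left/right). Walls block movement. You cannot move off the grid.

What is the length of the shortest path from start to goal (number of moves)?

Answer: Shortest path length: 10

Derivation:
BFS from (row=4, col=7) until reaching (row=0, col=1):
  Distance 0: (row=4, col=7)
  Distance 1: (row=3, col=7), (row=4, col=6), (row=4, col=8), (row=5, col=7)
  Distance 2: (row=2, col=7), (row=3, col=6), (row=4, col=5), (row=5, col=6)
  Distance 3: (row=1, col=7), (row=2, col=8), (row=3, col=5), (row=4, col=4), (row=5, col=5)
  Distance 4: (row=0, col=7), (row=1, col=6), (row=1, col=8), (row=2, col=5), (row=4, col=3), (row=5, col=4), (row=6, col=5)
  Distance 5: (row=0, col=6), (row=0, col=8), (row=1, col=5), (row=2, col=4), (row=5, col=3)
  Distance 6: (row=2, col=3), (row=5, col=2)
  Distance 7: (row=1, col=3), (row=2, col=2), (row=5, col=1)
  Distance 8: (row=0, col=3), (row=1, col=2), (row=2, col=1), (row=3, col=2), (row=4, col=1), (row=5, col=0), (row=6, col=1)
  Distance 9: (row=0, col=2), (row=0, col=4), (row=3, col=1), (row=4, col=0), (row=6, col=0), (row=7, col=1)
  Distance 10: (row=0, col=1), (row=3, col=0), (row=7, col=0), (row=7, col=2), (row=8, col=1)  <- goal reached here
One shortest path (10 moves): (row=4, col=7) -> (row=4, col=6) -> (row=4, col=5) -> (row=3, col=5) -> (row=2, col=5) -> (row=2, col=4) -> (row=2, col=3) -> (row=2, col=2) -> (row=1, col=2) -> (row=0, col=2) -> (row=0, col=1)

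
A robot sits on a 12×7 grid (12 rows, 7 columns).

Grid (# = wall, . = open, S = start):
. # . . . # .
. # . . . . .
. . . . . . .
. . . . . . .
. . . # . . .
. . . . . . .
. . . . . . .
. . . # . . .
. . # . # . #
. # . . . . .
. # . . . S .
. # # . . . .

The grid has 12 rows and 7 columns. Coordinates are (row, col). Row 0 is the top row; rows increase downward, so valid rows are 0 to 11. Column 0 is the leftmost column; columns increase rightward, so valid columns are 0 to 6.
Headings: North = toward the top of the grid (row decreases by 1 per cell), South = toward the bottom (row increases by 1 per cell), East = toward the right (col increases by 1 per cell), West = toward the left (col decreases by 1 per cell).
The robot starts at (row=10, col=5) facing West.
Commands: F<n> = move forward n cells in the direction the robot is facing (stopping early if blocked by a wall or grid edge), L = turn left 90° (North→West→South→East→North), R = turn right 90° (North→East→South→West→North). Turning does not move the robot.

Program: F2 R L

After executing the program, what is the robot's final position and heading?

Answer: Final position: (row=10, col=3), facing West

Derivation:
Start: (row=10, col=5), facing West
  F2: move forward 2, now at (row=10, col=3)
  R: turn right, now facing North
  L: turn left, now facing West
Final: (row=10, col=3), facing West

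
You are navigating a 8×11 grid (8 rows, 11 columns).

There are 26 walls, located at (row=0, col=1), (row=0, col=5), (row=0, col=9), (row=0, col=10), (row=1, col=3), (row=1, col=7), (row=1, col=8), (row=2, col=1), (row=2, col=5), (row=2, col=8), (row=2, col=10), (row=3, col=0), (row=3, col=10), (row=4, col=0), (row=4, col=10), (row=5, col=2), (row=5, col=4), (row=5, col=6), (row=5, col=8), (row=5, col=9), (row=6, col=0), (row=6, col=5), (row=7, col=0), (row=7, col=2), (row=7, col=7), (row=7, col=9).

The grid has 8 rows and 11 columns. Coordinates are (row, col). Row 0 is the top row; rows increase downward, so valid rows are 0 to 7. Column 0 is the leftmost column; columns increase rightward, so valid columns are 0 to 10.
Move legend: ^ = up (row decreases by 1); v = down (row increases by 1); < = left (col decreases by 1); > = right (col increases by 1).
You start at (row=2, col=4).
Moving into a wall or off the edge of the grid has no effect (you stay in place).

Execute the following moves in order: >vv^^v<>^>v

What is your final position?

Start: (row=2, col=4)
  > (right): blocked, stay at (row=2, col=4)
  v (down): (row=2, col=4) -> (row=3, col=4)
  v (down): (row=3, col=4) -> (row=4, col=4)
  ^ (up): (row=4, col=4) -> (row=3, col=4)
  ^ (up): (row=3, col=4) -> (row=2, col=4)
  v (down): (row=2, col=4) -> (row=3, col=4)
  < (left): (row=3, col=4) -> (row=3, col=3)
  > (right): (row=3, col=3) -> (row=3, col=4)
  ^ (up): (row=3, col=4) -> (row=2, col=4)
  > (right): blocked, stay at (row=2, col=4)
  v (down): (row=2, col=4) -> (row=3, col=4)
Final: (row=3, col=4)

Answer: Final position: (row=3, col=4)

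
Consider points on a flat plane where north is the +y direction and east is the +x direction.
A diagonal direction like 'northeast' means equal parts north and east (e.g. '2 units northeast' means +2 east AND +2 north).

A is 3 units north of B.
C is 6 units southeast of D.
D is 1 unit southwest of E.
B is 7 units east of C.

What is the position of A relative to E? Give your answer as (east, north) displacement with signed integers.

Answer: A is at (east=12, north=-4) relative to E.

Derivation:
Place E at the origin (east=0, north=0).
  D is 1 unit southwest of E: delta (east=-1, north=-1); D at (east=-1, north=-1).
  C is 6 units southeast of D: delta (east=+6, north=-6); C at (east=5, north=-7).
  B is 7 units east of C: delta (east=+7, north=+0); B at (east=12, north=-7).
  A is 3 units north of B: delta (east=+0, north=+3); A at (east=12, north=-4).
Therefore A relative to E: (east=12, north=-4).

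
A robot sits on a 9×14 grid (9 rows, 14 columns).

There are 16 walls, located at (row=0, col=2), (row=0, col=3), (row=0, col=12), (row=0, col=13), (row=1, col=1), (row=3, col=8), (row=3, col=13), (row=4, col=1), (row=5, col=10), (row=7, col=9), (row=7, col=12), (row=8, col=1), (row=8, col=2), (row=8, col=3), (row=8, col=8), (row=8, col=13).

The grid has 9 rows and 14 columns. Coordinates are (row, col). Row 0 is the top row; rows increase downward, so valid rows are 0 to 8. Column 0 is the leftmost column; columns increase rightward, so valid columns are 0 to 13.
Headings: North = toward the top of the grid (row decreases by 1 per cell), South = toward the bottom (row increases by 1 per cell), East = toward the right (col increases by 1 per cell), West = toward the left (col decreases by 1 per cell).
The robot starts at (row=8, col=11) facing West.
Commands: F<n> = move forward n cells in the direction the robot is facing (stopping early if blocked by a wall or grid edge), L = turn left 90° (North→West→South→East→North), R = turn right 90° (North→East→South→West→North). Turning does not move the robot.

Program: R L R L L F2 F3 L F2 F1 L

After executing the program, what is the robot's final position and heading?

Start: (row=8, col=11), facing West
  R: turn right, now facing North
  L: turn left, now facing West
  R: turn right, now facing North
  L: turn left, now facing West
  L: turn left, now facing South
  F2: move forward 0/2 (blocked), now at (row=8, col=11)
  F3: move forward 0/3 (blocked), now at (row=8, col=11)
  L: turn left, now facing East
  F2: move forward 1/2 (blocked), now at (row=8, col=12)
  F1: move forward 0/1 (blocked), now at (row=8, col=12)
  L: turn left, now facing North
Final: (row=8, col=12), facing North

Answer: Final position: (row=8, col=12), facing North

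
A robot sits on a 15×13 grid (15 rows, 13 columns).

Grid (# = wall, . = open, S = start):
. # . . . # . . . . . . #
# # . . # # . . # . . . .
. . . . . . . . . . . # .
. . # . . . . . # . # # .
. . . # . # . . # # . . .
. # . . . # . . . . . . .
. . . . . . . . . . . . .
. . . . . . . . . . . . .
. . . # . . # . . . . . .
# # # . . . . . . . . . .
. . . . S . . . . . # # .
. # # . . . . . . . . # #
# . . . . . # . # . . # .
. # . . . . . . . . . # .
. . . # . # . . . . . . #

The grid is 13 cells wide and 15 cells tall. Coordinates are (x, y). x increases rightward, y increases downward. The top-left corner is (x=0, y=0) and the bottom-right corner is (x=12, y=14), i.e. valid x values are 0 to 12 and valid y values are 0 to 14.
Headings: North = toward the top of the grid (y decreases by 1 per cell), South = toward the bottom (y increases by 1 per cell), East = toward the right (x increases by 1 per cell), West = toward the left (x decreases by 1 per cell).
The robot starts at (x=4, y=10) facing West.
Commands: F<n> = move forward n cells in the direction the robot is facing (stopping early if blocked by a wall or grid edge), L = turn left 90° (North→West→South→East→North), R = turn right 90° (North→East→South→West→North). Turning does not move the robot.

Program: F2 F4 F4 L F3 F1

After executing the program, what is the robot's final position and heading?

Start: (x=4, y=10), facing West
  F2: move forward 2, now at (x=2, y=10)
  F4: move forward 2/4 (blocked), now at (x=0, y=10)
  F4: move forward 0/4 (blocked), now at (x=0, y=10)
  L: turn left, now facing South
  F3: move forward 1/3 (blocked), now at (x=0, y=11)
  F1: move forward 0/1 (blocked), now at (x=0, y=11)
Final: (x=0, y=11), facing South

Answer: Final position: (x=0, y=11), facing South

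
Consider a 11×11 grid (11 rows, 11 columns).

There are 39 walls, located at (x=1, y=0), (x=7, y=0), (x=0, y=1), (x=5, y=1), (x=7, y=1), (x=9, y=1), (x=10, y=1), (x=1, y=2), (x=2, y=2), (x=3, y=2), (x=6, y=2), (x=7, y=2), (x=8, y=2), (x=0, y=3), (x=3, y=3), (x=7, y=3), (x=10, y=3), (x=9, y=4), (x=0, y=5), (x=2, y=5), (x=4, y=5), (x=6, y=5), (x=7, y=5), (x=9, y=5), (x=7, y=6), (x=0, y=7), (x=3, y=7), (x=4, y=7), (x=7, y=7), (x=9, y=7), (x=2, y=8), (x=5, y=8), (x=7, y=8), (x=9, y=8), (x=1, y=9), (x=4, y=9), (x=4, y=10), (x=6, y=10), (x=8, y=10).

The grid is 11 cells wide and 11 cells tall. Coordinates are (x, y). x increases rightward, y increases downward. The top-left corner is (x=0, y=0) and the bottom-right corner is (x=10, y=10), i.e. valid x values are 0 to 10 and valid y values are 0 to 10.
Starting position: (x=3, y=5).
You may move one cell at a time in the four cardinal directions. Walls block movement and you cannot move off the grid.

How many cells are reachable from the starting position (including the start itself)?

BFS flood-fill from (x=3, y=5):
  Distance 0: (x=3, y=5)
  Distance 1: (x=3, y=4), (x=3, y=6)
  Distance 2: (x=2, y=4), (x=4, y=4), (x=2, y=6), (x=4, y=6)
  Distance 3: (x=2, y=3), (x=4, y=3), (x=1, y=4), (x=5, y=4), (x=1, y=6), (x=5, y=6), (x=2, y=7)
  Distance 4: (x=4, y=2), (x=1, y=3), (x=5, y=3), (x=0, y=4), (x=6, y=4), (x=1, y=5), (x=5, y=5), (x=0, y=6), (x=6, y=6), (x=1, y=7), (x=5, y=7)
  Distance 5: (x=4, y=1), (x=5, y=2), (x=6, y=3), (x=7, y=4), (x=6, y=7), (x=1, y=8)
  Distance 6: (x=4, y=0), (x=3, y=1), (x=8, y=4), (x=0, y=8), (x=6, y=8)
  Distance 7: (x=3, y=0), (x=5, y=0), (x=2, y=1), (x=8, y=3), (x=8, y=5), (x=0, y=9), (x=6, y=9)
  Distance 8: (x=2, y=0), (x=6, y=0), (x=1, y=1), (x=9, y=3), (x=8, y=6), (x=5, y=9), (x=7, y=9), (x=0, y=10)
  Distance 9: (x=6, y=1), (x=9, y=2), (x=9, y=6), (x=8, y=7), (x=8, y=9), (x=1, y=10), (x=5, y=10), (x=7, y=10)
  Distance 10: (x=10, y=2), (x=10, y=6), (x=8, y=8), (x=9, y=9), (x=2, y=10)
  Distance 11: (x=10, y=5), (x=10, y=7), (x=2, y=9), (x=10, y=9), (x=3, y=10), (x=9, y=10)
  Distance 12: (x=10, y=4), (x=10, y=8), (x=3, y=9), (x=10, y=10)
  Distance 13: (x=3, y=8)
  Distance 14: (x=4, y=8)
Total reachable: 76 (grid has 82 open cells total)

Answer: Reachable cells: 76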